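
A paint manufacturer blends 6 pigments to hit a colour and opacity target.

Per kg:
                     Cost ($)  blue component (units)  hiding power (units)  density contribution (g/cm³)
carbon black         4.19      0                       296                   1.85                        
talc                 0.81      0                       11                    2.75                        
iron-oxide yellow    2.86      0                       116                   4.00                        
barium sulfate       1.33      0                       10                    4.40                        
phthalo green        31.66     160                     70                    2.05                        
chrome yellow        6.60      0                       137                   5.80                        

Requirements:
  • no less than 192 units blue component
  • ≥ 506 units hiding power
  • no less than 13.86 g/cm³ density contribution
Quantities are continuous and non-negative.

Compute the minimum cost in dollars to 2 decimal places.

$46.10

Treat it as an LP. Let x1 = kg of carbon black, x2 = kg of talc, x3 = kg of iron-oxide yellow, x4 = kg of barium sulfate, x5 = kg of phthalo green, x6 = kg of chrome yellow.
Minimise 4.19x1 + 0.81x2 + 2.86x3 + 1.33x4 + 31.66x5 + 6.6x6 s.t.:
  160x5 ≥ 192   (blue component)
  296x1 + 11x2 + 116x3 + 10x4 + 70x5 + 137x6 ≥ 506   (hiding power)
  1.85x1 + 2.75x2 + 4x3 + 4.4x4 + 2.05x5 + 5.8x6 ≥ 13.86   (density contribution)
  x1, x2, x3, x4, x5, x6 ≥ 0.
The cheapest feasible vertex uses only carbon black, talc, phthalo green; iron-oxide yellow, barium sulfate, chrome yellow are not used. Binding constraints: blue component, hiding power, density contribution.
So carbon black = 1.304 kg, talc = 3.268 kg, phthalo green = 1.2 kg.
Cost = 4.19·1.304 + 0.81·3.268 + 31.66·1.2 = 46.1028.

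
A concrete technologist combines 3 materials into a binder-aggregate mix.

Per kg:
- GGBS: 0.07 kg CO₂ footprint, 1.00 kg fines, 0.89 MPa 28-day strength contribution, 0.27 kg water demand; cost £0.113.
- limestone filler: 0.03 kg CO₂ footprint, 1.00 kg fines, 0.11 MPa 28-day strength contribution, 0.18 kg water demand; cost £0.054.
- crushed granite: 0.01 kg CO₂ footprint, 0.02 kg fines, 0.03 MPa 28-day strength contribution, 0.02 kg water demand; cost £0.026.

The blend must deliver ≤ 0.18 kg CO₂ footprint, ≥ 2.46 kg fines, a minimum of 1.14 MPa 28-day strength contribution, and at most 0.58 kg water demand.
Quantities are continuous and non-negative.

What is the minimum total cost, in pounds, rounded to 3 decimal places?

£0.199

Treat it as an LP. Let x1 = kg of GGBS, x2 = kg of limestone filler, x3 = kg of crushed granite.
Minimize 0.113x1 + 0.054x2 + 0.026x3 subject to:
  0.07x1 + 0.03x2 + 0.01x3 ≤ 0.18   (CO₂ footprint)
  1x1 + 1x2 + 0.02x3 ≥ 2.46   (fines)
  0.89x1 + 0.11x2 + 0.03x3 ≥ 1.14   (28-day strength contribution)
  0.27x1 + 0.18x2 + 0.02x3 ≤ 0.58   (water demand)
  x1, x2, x3 ≥ 0.
At the optimum only GGBS, limestone filler are positive (crushed granite = 0). Binding constraints: fines and 28-day strength contribution.
That vertex is x1 = 1.115, x2 = 1.345.
Total cost: 0.113·1.115 + 0.054·1.345 = 0.19863.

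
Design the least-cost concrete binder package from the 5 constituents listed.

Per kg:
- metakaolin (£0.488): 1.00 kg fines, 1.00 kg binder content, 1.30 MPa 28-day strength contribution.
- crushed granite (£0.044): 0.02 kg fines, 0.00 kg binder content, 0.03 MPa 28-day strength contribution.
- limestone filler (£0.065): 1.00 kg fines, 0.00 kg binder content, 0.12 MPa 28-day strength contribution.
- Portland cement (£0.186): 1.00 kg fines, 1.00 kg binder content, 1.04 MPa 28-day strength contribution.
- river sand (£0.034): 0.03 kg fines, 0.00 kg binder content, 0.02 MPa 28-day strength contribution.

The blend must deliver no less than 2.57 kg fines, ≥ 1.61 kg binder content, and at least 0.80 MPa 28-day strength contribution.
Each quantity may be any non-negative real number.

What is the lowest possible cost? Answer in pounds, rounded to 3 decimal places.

Let x1 = kg of metakaolin, x2 = kg of crushed granite, x3 = kg of limestone filler, x4 = kg of Portland cement, x5 = kg of river sand.
min 0.488x1 + 0.044x2 + 0.065x3 + 0.186x4 + 0.034x5 with:
  1x1 + 0.02x2 + 1x3 + 1x4 + 0.03x5 ≥ 2.57   (fines)
  1x1 + 1x4 ≥ 1.61   (binder content)
  1.3x1 + 0.03x2 + 0.12x3 + 1.04x4 + 0.02x5 ≥ 0.8   (28-day strength contribution)
  x1, x2, x3, x4, x5 ≥ 0.
The minimum-cost mix takes nothing from metakaolin, crushed granite, river sand — only limestone filler, Portland cement. Binding constraints: fines and binder content.
That vertex is x3 = 0.96, x4 = 1.61.
Objective = 0.065·0.96 + 0.186·1.61 = 0.36186.

£0.362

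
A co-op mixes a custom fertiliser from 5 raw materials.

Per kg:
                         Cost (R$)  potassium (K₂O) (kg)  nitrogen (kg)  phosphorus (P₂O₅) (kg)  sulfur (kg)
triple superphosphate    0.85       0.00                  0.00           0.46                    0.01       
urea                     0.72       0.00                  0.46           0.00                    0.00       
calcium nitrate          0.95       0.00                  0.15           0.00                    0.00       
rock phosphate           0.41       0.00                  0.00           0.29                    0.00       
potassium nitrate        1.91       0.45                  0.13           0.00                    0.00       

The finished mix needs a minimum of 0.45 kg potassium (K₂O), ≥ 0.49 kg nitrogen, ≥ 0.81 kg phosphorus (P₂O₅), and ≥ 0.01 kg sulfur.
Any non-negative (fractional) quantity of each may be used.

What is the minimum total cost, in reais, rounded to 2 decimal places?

Let x1 = kg of triple superphosphate, x2 = kg of urea, x3 = kg of calcium nitrate, x4 = kg of rock phosphate, x5 = kg of potassium nitrate.
Minimise 0.85x1 + 0.72x2 + 0.95x3 + 0.41x4 + 1.91x5 subject to:
  0.45x5 ≥ 0.45   (potassium (K₂O))
  0.46x2 + 0.15x3 + 0.13x5 ≥ 0.49   (nitrogen)
  0.46x1 + 0.29x4 ≥ 0.81   (phosphorus (P₂O₅))
  0.01x1 ≥ 0.01   (sulfur)
  x1, x2, x3, x4, x5 ≥ 0.
At the optimum only triple superphosphate, urea, rock phosphate, potassium nitrate are positive (calcium nitrate = 0). Binding constraints: potassium (K₂O), nitrogen, phosphorus (P₂O₅), sulfur.
That vertex is x1 = 1, x2 = 0.7826, x4 = 1.207, x5 = 1.
Objective = 0.85·1 + 0.72·0.7826 + 0.41·1.207 + 1.91·1 = 3.8183.

R$3.82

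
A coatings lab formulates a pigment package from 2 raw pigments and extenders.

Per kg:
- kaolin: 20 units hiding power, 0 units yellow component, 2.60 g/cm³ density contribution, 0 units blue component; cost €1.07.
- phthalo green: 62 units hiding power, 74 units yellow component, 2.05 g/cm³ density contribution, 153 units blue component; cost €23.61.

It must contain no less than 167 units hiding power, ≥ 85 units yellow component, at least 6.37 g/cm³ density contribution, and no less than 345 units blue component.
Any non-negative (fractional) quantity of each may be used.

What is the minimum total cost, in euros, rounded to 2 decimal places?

Let x1 = kg of kaolin, x2 = kg of phthalo green.
Minimize 1.07x1 + 23.61x2 with:
  20x1 + 62x2 ≥ 167   (hiding power)
  74x2 ≥ 85   (yellow component)
  2.6x1 + 2.05x2 ≥ 6.37   (density contribution)
  153x2 ≥ 345   (blue component)
  x1, x2 ≥ 0.
Both inputs are positive at the optimum. There the hiding power and blue component constraints are tight.
That vertex is x1 = 1.3598, x2 = 2.2549.
Cost = 1.07·1.3598 + 23.61·2.2549 = 54.6932.

€54.69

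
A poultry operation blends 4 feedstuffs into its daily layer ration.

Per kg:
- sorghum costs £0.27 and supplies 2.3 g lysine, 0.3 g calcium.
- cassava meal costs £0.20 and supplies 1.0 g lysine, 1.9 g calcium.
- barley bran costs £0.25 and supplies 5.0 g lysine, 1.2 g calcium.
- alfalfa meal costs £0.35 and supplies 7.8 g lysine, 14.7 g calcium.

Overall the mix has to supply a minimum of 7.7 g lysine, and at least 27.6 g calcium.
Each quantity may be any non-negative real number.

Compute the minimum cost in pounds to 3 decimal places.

£0.657

Set it up as a linear program. Let x1 = kg of sorghum, x2 = kg of cassava meal, x3 = kg of barley bran, x4 = kg of alfalfa meal.
min 0.27x1 + 0.2x2 + 0.25x3 + 0.35x4 with:
  2.3x1 + 1x2 + 5x3 + 7.8x4 ≥ 7.7   (lysine)
  0.3x1 + 1.9x2 + 1.2x3 + 14.7x4 ≥ 27.6   (calcium)
  x1, x2, x3, x4 ≥ 0.
The optimal basis is {alfalfa meal}; sorghum, cassava meal, barley bran drop out. Binding constraint: calcium.
That vertex is x4 = 1.878.
Total cost: 0.35·1.878 = 0.65730.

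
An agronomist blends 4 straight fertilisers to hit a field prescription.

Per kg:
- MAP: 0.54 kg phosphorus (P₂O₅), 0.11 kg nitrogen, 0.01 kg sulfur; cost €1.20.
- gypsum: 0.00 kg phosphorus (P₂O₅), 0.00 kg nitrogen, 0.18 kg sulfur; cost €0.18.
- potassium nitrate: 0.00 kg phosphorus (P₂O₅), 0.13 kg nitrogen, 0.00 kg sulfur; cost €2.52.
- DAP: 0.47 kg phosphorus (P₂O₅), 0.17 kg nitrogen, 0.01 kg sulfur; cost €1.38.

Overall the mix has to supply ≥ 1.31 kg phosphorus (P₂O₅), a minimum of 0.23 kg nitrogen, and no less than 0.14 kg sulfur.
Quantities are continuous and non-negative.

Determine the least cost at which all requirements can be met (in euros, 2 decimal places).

€3.03

Treat it as an LP. Let x1 = kg of MAP, x2 = kg of gypsum, x3 = kg of potassium nitrate, x4 = kg of DAP.
min 1.2x1 + 0.18x2 + 2.52x3 + 1.38x4 s.t.:
  0.54x1 + 0.47x4 ≥ 1.31   (phosphorus (P₂O₅))
  0.11x1 + 0.13x3 + 0.17x4 ≥ 0.23   (nitrogen)
  0.01x1 + 0.18x2 + 0.01x4 ≥ 0.14   (sulfur)
  x1, x2, x3, x4 ≥ 0.
The optimal basis is {MAP, gypsum}; potassium nitrate, DAP drop out. Binding constraints: phosphorus (P₂O₅) and sulfur.
Optimal quantities: MAP = 2.426 kg, gypsum = 0.643 kg.
Hence cost = 1.2·2.426 + 0.18·0.643 = €3.0269.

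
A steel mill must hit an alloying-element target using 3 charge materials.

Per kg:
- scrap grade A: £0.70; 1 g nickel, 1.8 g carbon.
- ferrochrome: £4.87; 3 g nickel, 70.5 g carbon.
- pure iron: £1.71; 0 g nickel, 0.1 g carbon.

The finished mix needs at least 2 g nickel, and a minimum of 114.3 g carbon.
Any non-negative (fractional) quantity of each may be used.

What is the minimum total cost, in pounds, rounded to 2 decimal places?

Treat it as an LP. Let x1 = kg of scrap grade A, x2 = kg of ferrochrome, x3 = kg of pure iron.
Minimize 0.7x1 + 4.87x2 + 1.71x3 subject to:
  1x1 + 3x2 ≥ 2   (nickel)
  1.8x1 + 70.5x2 + 0.1x3 ≥ 114.3   (carbon)
  x1, x2, x3 ≥ 0.
The minimum-cost mix takes nothing from scrap grade A, pure iron — only ferrochrome. There the carbon constraint is tight.
That vertex is x2 = 1.6213.
Cost = 4.87·1.6213 = 7.8957.

£7.90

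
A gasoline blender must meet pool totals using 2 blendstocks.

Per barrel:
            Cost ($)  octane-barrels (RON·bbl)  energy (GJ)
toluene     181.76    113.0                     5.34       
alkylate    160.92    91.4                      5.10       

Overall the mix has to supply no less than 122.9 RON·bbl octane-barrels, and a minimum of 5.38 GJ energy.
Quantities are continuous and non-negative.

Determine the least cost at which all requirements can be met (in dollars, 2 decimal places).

$197.68

Treat it as an LP. Let x1 = barrels of toluene, x2 = barrels of alkylate.
Minimise 181.76x1 + 160.92x2 subject to:
  113x1 + 91.4x2 ≥ 122.9   (octane-barrels)
  5.34x1 + 5.1x2 ≥ 5.38   (energy)
  x1, x2 ≥ 0.
The optimal basis is {toluene}; alkylate drops out. The octane-barrels requirement is met with equality.
So toluene = 1.0876 barrels.
Objective = 181.76·1.0876 = 197.6822.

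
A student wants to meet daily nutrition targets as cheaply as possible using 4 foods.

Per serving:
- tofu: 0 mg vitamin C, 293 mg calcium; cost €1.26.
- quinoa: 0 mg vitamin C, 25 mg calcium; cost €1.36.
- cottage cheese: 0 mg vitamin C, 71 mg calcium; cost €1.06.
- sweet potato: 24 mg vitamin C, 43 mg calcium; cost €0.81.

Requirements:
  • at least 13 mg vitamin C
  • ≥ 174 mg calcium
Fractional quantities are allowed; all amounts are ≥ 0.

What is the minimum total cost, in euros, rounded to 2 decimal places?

This is a linear program. Let x1 = servings of tofu, x2 = servings of quinoa, x3 = servings of cottage cheese, x4 = servings of sweet potato.
Minimize 1.26x1 + 1.36x2 + 1.06x3 + 0.81x4 s.t.:
  24x4 ≥ 13   (vitamin C)
  293x1 + 25x2 + 71x3 + 43x4 ≥ 174   (calcium)
  x1, x2, x3, x4 ≥ 0.
The cheapest feasible vertex uses only tofu, sweet potato; quinoa, cottage cheese are not used. Binding constraints: vitamin C and calcium.
Optimal quantities: tofu = 0.5144 servings, sweet potato = 0.5417 servings.
Cost = 1.26·0.5144 + 0.81·0.5417 = 1.0869.

€1.09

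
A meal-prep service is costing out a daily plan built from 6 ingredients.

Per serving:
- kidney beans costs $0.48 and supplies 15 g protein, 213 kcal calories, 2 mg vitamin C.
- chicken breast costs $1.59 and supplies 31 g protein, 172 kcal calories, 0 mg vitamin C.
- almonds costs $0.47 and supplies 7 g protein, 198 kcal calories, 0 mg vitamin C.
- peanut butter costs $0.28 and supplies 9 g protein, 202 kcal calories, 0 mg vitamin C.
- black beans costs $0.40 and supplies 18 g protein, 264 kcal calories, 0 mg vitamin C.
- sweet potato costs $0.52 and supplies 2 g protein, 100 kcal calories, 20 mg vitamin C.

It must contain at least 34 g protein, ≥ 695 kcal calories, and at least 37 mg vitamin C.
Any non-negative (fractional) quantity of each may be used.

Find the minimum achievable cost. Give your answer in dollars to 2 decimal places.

Let x1 = servings of kidney beans, x2 = servings of chicken breast, x3 = servings of almonds, x4 = servings of peanut butter, x5 = servings of black beans, x6 = servings of sweet potato.
Minimise 0.48x1 + 1.59x2 + 0.47x3 + 0.28x4 + 0.4x5 + 0.52x6 s.t.:
  15x1 + 31x2 + 7x3 + 9x4 + 18x5 + 2x6 ≥ 34   (protein)
  213x1 + 172x2 + 198x3 + 202x4 + 264x5 + 100x6 ≥ 695   (calories)
  2x1 + 20x6 ≥ 37   (vitamin C)
  x1, x2, x3, x4, x5, x6 ≥ 0.
The optimal basis is {peanut butter, black beans, sweet potato}; kidney beans, chicken breast, almonds drop out. There the protein, calories, vitamin C constraints are tight.
Solving gives x4 = 0.9371, x5 = 1.215, x6 = 1.85.
Total cost: 0.28·0.9371 + 0.4·1.215 + 0.52·1.85 = 1.7104.

$1.71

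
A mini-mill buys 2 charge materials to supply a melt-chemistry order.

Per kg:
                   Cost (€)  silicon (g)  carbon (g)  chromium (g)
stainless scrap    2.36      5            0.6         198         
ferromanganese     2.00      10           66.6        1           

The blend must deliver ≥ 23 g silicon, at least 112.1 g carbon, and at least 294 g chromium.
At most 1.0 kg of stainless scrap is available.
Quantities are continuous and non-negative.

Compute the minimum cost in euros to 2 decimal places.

€194.36

Let x1 = kg of stainless scrap, x2 = kg of ferromanganese.
Minimize 2.36x1 + 2x2 s.t.:
  5x1 + 10x2 ≥ 23   (silicon)
  0.6x1 + 66.6x2 ≥ 112.1   (carbon)
  198x1 + 1x2 ≥ 294   (chromium)
  x1 ≤ 1
  x1, x2 ≥ 0.
Both inputs are positive at the optimum. Binding constraints: chromium and the stainless scrap cap.
Solving gives x1 = 1, x2 = 96.
Total cost: 2.36·1 + 2·96 = 194.3600.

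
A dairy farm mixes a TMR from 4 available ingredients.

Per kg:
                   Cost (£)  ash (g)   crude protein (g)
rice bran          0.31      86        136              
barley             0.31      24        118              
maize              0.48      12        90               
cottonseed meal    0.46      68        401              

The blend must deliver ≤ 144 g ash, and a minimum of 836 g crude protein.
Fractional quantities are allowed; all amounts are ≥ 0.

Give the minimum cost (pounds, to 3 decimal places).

£0.959

Let x1 = kg of rice bran, x2 = kg of barley, x3 = kg of maize, x4 = kg of cottonseed meal.
Minimise 0.31x1 + 0.31x2 + 0.48x3 + 0.46x4 with:
  86x1 + 24x2 + 12x3 + 68x4 ≤ 144   (ash)
  136x1 + 118x2 + 90x3 + 401x4 ≥ 836   (crude protein)
  x1, x2, x3, x4 ≥ 0.
The optimal basis is {cottonseed meal}; rice bran, barley, maize drop out. The crude protein requirement is met with equality.
Solving gives x4 = 2.085.
Hence cost = 0.46·2.085 = £0.95910.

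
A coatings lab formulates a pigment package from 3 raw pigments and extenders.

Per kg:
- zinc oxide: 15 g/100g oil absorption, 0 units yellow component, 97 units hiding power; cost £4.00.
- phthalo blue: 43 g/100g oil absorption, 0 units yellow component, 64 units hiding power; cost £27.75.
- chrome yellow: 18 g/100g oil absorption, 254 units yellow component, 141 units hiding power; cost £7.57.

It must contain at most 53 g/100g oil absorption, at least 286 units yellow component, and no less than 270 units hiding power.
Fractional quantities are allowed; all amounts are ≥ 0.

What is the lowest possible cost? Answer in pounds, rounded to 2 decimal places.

£13.11

This is a linear program. Let x1 = kg of zinc oxide, x2 = kg of phthalo blue, x3 = kg of chrome yellow.
Minimise 4x1 + 27.75x2 + 7.57x3 s.t.:
  15x1 + 43x2 + 18x3 ≤ 53   (oil absorption)
  254x3 ≥ 286   (yellow component)
  97x1 + 64x2 + 141x3 ≥ 270   (hiding power)
  x1, x2, x3 ≥ 0.
The cheapest feasible vertex uses only zinc oxide, chrome yellow; phthalo blue is not used. Binding constraints: yellow component and hiding power.
Optimal quantities: zinc oxide = 1.147 kg, chrome yellow = 1.126 kg.
Objective = 4·1.147 + 7.57·1.126 = 13.1118.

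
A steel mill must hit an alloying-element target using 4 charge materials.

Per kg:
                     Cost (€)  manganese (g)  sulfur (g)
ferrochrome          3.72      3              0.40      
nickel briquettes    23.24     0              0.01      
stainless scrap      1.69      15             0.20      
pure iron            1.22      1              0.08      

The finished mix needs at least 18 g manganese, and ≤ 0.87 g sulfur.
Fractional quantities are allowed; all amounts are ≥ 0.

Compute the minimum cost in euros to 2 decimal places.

€2.03

Treat it as an LP. Let x1 = kg of ferrochrome, x2 = kg of nickel briquettes, x3 = kg of stainless scrap, x4 = kg of pure iron.
Minimise 3.72x1 + 23.24x2 + 1.69x3 + 1.22x4 s.t.:
  3x1 + 15x3 + 1x4 ≥ 18   (manganese)
  0.4x1 + 0.01x2 + 0.2x3 + 0.08x4 ≤ 0.87   (sulfur)
  x1, x2, x3, x4 ≥ 0.
The minimum-cost mix takes nothing from ferrochrome, nickel briquettes, pure iron — only stainless scrap. There the manganese constraint is tight.
So stainless scrap = 1.2 kg.
Cost = 1.69·1.2 = 2.0280.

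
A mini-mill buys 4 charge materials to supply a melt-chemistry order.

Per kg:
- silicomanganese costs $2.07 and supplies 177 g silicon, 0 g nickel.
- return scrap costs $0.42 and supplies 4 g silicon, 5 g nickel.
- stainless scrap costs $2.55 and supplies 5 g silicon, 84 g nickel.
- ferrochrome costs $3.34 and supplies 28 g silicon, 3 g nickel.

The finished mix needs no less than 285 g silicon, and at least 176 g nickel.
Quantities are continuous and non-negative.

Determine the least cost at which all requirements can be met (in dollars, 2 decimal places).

$8.55

Let x1 = kg of silicomanganese, x2 = kg of return scrap, x3 = kg of stainless scrap, x4 = kg of ferrochrome.
min 2.07x1 + 0.42x2 + 2.55x3 + 3.34x4 with:
  177x1 + 4x2 + 5x3 + 28x4 ≥ 285   (silicon)
  5x2 + 84x3 + 3x4 ≥ 176   (nickel)
  x1, x2, x3, x4 ≥ 0.
The optimal basis is {silicomanganese, stainless scrap}; return scrap, ferrochrome drop out. There the silicon and nickel constraints are tight.
So silicomanganese = 1.551 kg, stainless scrap = 2.095 kg.
Total cost: 2.07·1.551 + 2.55·2.095 = 8.5528.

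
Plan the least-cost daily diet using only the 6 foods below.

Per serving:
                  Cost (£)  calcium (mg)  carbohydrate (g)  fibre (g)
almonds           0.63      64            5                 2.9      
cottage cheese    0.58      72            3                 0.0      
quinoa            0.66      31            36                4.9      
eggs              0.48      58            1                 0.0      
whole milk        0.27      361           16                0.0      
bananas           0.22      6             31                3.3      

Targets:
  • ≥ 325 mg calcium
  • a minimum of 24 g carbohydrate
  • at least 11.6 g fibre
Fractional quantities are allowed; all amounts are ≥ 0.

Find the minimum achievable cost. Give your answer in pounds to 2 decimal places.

£1.00

Let x1 = servings of almonds, x2 = servings of cottage cheese, x3 = servings of quinoa, x4 = servings of eggs, x5 = servings of whole milk, x6 = servings of bananas.
Minimize 0.63x1 + 0.58x2 + 0.66x3 + 0.48x4 + 0.27x5 + 0.22x6 subject to:
  64x1 + 72x2 + 31x3 + 58x4 + 361x5 + 6x6 ≥ 325   (calcium)
  5x1 + 3x2 + 36x3 + 1x4 + 16x5 + 31x6 ≥ 24   (carbohydrate)
  2.9x1 + 4.9x3 + 3.3x6 ≥ 11.6   (fibre)
  x1, x2, x3, x4, x5, x6 ≥ 0.
At the optimum only whole milk, bananas are positive (almonds, cottage cheese, quinoa, eggs = 0). There the calcium and fibre constraints are tight.
Solving gives x5 = 0.8419, x6 = 3.515.
Cost = 0.27·0.8419 + 0.22·3.515 = 1.0006.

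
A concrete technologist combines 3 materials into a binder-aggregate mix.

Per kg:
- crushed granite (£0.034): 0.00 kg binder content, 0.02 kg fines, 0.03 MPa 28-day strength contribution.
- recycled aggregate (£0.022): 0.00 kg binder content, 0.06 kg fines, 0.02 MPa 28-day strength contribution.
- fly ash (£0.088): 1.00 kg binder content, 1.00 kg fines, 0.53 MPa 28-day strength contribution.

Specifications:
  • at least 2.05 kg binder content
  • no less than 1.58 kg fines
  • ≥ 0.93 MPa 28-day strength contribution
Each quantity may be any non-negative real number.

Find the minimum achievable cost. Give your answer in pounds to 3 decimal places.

Treat it as an LP. Let x1 = kg of crushed granite, x2 = kg of recycled aggregate, x3 = kg of fly ash.
Minimize 0.034x1 + 0.022x2 + 0.088x3 s.t.:
  1x3 ≥ 2.05   (binder content)
  0.02x1 + 0.06x2 + 1x3 ≥ 1.58   (fines)
  0.03x1 + 0.02x2 + 0.53x3 ≥ 0.93   (28-day strength contribution)
  x1, x2, x3 ≥ 0.
The minimum-cost mix takes nothing from crushed granite, recycled aggregate — only fly ash. There the binder content constraint is tight.
Optimal quantities: fly ash = 2.05 kg.
Objective = 0.088·2.05 = 0.18040.

£0.180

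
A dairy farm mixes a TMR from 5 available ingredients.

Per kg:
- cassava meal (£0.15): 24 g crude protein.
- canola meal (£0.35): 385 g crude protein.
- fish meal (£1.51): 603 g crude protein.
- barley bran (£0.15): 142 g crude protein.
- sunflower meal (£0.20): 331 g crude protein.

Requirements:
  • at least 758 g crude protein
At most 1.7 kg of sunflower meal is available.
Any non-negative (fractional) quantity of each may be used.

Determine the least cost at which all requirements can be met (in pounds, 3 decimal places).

Set it up as a linear program. Let x1 = kg of cassava meal, x2 = kg of canola meal, x3 = kg of fish meal, x4 = kg of barley bran, x5 = kg of sunflower meal.
Minimize 0.15x1 + 0.35x2 + 1.51x3 + 0.15x4 + 0.2x5 subject to:
  24x1 + 385x2 + 603x3 + 142x4 + 331x5 ≥ 758   (crude protein)
  x5 ≤ 1.7
  x1, x2, x3, x4, x5 ≥ 0.
The minimum-cost mix takes nothing from cassava meal, fish meal, barley bran — only canola meal, sunflower meal. Binding constraints: crude protein and the sunflower meal cap.
Optimal quantities: canola meal = 0.5073 kg, sunflower meal = 1.7 kg.
Hence cost = 0.35·0.5073 + 0.2·1.7 = £0.51756.

£0.518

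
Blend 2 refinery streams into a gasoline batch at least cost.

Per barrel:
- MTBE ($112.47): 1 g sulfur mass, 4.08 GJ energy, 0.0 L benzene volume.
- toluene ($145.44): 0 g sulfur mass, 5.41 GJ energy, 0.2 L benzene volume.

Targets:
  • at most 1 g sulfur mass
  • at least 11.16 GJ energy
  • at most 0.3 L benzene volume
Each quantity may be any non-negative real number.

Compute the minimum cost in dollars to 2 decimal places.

$302.10

Set it up as a linear program. Let x1 = barrels of MTBE, x2 = barrels of toluene.
Minimise 112.47x1 + 145.44x2 s.t.:
  1x1 ≤ 1   (sulfur mass)
  4.08x1 + 5.41x2 ≥ 11.16   (energy)
  0.2x2 ≤ 0.3   (benzene volume)
  x1, x2 ≥ 0.
Both inputs are positive at the optimum. There the energy and benzene volume constraints are tight.
Solving gives x1 = 0.7463, x2 = 1.5.
Hence cost = 112.47·0.7463 + 145.44·1.5 = $302.0964.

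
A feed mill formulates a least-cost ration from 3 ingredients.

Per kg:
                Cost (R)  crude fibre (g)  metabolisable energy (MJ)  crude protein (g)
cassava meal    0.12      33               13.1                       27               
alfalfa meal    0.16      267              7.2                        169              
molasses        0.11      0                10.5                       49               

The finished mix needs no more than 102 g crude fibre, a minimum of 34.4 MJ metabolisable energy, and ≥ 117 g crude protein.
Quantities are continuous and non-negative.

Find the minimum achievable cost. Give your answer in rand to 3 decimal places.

R0.338

Treat it as an LP. Let x1 = kg of cassava meal, x2 = kg of alfalfa meal, x3 = kg of molasses.
Minimize 0.12x1 + 0.16x2 + 0.11x3 s.t.:
  33x1 + 267x2 ≤ 102   (crude fibre)
  13.1x1 + 7.2x2 + 10.5x3 ≥ 34.4   (metabolisable energy)
  27x1 + 169x2 + 49x3 ≥ 117   (crude protein)
  x1, x2, x3 ≥ 0.
The minimum-cost mix takes nothing from alfalfa meal — only cassava meal, molasses. The metabolisable energy and crude protein requirements are met with equality.
Solving gives x1 = 1.275, x3 = 1.685.
Cost = 0.12·1.275 + 0.11·1.685 = 0.33835.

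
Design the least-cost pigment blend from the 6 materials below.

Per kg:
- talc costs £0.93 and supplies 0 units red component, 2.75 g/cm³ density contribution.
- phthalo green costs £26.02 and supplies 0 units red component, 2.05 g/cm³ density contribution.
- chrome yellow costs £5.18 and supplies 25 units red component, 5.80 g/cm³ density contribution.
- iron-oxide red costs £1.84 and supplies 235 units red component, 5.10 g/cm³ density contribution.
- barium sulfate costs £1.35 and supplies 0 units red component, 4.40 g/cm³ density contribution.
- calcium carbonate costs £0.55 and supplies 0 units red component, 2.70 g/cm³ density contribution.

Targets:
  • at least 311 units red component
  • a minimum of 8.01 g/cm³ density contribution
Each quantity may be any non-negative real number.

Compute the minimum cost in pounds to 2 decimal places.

Let x1 = kg of talc, x2 = kg of phthalo green, x3 = kg of chrome yellow, x4 = kg of iron-oxide red, x5 = kg of barium sulfate, x6 = kg of calcium carbonate.
min 0.93x1 + 26.02x2 + 5.18x3 + 1.84x4 + 1.35x5 + 0.55x6 with:
  25x3 + 235x4 ≥ 311   (red component)
  2.75x1 + 2.05x2 + 5.8x3 + 5.1x4 + 4.4x5 + 2.7x6 ≥ 8.01   (density contribution)
  x1, x2, x3, x4, x5, x6 ≥ 0.
The optimal basis is {iron-oxide red, calcium carbonate}; talc, phthalo green, chrome yellow, barium sulfate drop out. There the red component and density contribution constraints are tight.
So iron-oxide red = 1.323 kg, calcium carbonate = 0.4669 kg.
Objective = 1.84·1.323 + 0.55·0.4669 = 2.6911.

£2.69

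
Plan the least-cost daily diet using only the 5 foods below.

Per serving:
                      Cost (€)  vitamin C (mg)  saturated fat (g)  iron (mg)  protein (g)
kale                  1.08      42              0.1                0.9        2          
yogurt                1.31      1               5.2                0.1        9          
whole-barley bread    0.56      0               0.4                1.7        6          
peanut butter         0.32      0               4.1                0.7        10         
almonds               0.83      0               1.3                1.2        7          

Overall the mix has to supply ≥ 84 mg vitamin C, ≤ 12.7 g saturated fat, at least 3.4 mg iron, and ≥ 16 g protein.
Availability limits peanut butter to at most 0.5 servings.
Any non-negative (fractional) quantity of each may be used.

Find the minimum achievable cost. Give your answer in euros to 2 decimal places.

€2.97

Let x1 = servings of kale, x2 = servings of yogurt, x3 = servings of whole-barley bread, x4 = servings of peanut butter, x5 = servings of almonds.
Minimise 1.08x1 + 1.31x2 + 0.56x3 + 0.32x4 + 0.83x5 subject to:
  42x1 + 1x2 ≥ 84   (vitamin C)
  0.1x1 + 5.2x2 + 0.4x3 + 4.1x4 + 1.3x5 ≤ 12.7   (saturated fat)
  0.9x1 + 0.1x2 + 1.7x3 + 0.7x4 + 1.2x5 ≥ 3.4   (iron)
  2x1 + 9x2 + 6x3 + 10x4 + 7x5 ≥ 16   (protein)
  x4 ≤ 0.5
  x1, x2, x3, x4, x5 ≥ 0.
At the optimum only kale, whole-barley bread, peanut butter are positive (yogurt, almonds = 0). Binding constraints: vitamin C, protein, the peanut butter cap.
So kale = 2 servings, whole-barley bread = 1.167 servings, peanut butter = 0.5 servings.
Objective = 1.08·2 + 0.56·1.167 + 0.32·0.5 = 2.9735.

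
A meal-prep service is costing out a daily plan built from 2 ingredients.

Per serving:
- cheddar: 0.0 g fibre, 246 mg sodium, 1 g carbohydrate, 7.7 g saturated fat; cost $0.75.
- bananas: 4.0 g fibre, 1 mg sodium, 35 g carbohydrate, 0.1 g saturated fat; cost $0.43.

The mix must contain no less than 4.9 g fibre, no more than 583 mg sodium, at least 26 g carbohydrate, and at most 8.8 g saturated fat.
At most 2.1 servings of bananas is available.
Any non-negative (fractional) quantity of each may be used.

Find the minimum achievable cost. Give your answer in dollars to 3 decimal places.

Treat it as an LP. Let x1 = servings of cheddar, x2 = servings of bananas.
Minimise 0.75x1 + 0.43x2 subject to:
  4x2 ≥ 4.9   (fibre)
  246x1 + 1x2 ≤ 583   (sodium)
  1x1 + 35x2 ≥ 26   (carbohydrate)
  7.7x1 + 0.1x2 ≤ 8.8   (saturated fat)
  x2 ≤ 2.1
  x1, x2 ≥ 0.
The minimum-cost mix takes nothing from cheddar — only bananas. Binding constraint: fibre.
That vertex is x2 = 1.225.
Cost = 0.43·1.225 = 0.52675.

$0.527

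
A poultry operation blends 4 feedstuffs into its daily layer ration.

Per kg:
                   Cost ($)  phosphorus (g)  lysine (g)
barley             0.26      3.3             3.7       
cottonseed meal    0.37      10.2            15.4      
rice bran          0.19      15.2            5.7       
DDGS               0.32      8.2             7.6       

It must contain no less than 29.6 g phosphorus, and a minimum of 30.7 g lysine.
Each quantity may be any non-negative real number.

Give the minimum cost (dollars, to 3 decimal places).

This is a linear program. Let x1 = kg of barley, x2 = kg of cottonseed meal, x3 = kg of rice bran, x4 = kg of DDGS.
Minimize 0.26x1 + 0.37x2 + 0.19x3 + 0.32x4 with:
  3.3x1 + 10.2x2 + 15.2x3 + 8.2x4 ≥ 29.6   (phosphorus)
  3.7x1 + 15.4x2 + 5.7x3 + 7.6x4 ≥ 30.7   (lysine)
  x1, x2, x3, x4 ≥ 0.
The cheapest feasible vertex uses only cottonseed meal, rice bran; barley, DDGS are not used. Binding constraints: phosphorus and lysine.
Optimal quantities: cottonseed meal = 1.693 kg, rice bran = 0.8111 kg.
Cost = 0.37·1.693 + 0.19·0.8111 = 0.78052.

$0.781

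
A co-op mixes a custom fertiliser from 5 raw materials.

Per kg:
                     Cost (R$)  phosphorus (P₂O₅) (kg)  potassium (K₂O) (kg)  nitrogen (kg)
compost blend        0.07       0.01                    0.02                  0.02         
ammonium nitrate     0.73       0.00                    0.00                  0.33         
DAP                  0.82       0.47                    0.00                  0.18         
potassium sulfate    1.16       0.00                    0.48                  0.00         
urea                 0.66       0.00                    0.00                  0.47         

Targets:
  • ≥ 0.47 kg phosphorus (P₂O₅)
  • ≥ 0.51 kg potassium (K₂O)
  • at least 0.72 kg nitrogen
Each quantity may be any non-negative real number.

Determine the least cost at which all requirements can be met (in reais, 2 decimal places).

R$2.34

Let x1 = kg of compost blend, x2 = kg of ammonium nitrate, x3 = kg of DAP, x4 = kg of potassium sulfate, x5 = kg of urea.
Minimise 0.07x1 + 0.73x2 + 0.82x3 + 1.16x4 + 0.66x5 with:
  0.01x1 + 0.47x3 ≥ 0.47   (phosphorus (P₂O₅))
  0.02x1 + 0.48x4 ≥ 0.51   (potassium (K₂O))
  0.02x1 + 0.33x2 + 0.18x3 + 0.47x5 ≥ 0.72   (nitrogen)
  x1, x2, x3, x4, x5 ≥ 0.
At the optimum only compost blend, DAP, urea are positive (ammonium nitrate, potassium sulfate = 0). There the phosphorus (P₂O₅), potassium (K₂O), nitrogen constraints are tight.
Solving gives x1 = 25.5, x3 = 0.4574, x5 = 0.2716.
Cost = 0.07·25.5 + 0.82·0.4574 + 0.66·0.2716 = 2.3393.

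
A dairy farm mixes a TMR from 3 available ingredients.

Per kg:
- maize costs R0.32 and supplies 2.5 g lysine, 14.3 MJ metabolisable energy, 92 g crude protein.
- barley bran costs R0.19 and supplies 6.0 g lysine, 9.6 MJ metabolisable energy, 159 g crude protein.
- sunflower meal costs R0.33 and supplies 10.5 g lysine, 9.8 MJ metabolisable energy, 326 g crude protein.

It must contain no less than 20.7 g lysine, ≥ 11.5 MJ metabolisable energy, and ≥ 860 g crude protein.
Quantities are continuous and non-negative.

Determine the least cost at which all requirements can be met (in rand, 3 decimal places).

Let x1 = kg of maize, x2 = kg of barley bran, x3 = kg of sunflower meal.
Minimize 0.32x1 + 0.19x2 + 0.33x3 subject to:
  2.5x1 + 6x2 + 10.5x3 ≥ 20.7   (lysine)
  14.3x1 + 9.6x2 + 9.8x3 ≥ 11.5   (metabolisable energy)
  92x1 + 159x2 + 326x3 ≥ 860   (crude protein)
  x1, x2, x3 ≥ 0.
The optimal basis is {sunflower meal}; maize, barley bran drop out. The crude protein requirement is met with equality.
Solving gives x3 = 2.638.
Total cost: 0.33·2.638 = 0.87054.

R0.871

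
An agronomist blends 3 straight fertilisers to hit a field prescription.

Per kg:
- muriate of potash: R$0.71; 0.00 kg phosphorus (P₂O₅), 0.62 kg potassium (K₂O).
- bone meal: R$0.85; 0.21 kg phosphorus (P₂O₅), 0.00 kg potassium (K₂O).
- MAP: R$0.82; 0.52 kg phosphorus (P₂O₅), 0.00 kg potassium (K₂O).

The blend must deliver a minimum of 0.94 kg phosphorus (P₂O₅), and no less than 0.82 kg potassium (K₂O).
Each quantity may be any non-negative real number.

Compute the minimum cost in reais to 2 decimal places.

Let x1 = kg of muriate of potash, x2 = kg of bone meal, x3 = kg of MAP.
min 0.71x1 + 0.85x2 + 0.82x3 with:
  0.21x2 + 0.52x3 ≥ 0.94   (phosphorus (P₂O₅))
  0.62x1 ≥ 0.82   (potassium (K₂O))
  x1, x2, x3 ≥ 0.
The optimal basis is {muriate of potash, MAP}; bone meal drops out. The phosphorus (P₂O₅) and potassium (K₂O) requirements are met with equality.
Optimal quantities: muriate of potash = 1.323 kg, MAP = 1.808 kg.
Total cost: 0.71·1.323 + 0.82·1.808 = 2.4219.

R$2.42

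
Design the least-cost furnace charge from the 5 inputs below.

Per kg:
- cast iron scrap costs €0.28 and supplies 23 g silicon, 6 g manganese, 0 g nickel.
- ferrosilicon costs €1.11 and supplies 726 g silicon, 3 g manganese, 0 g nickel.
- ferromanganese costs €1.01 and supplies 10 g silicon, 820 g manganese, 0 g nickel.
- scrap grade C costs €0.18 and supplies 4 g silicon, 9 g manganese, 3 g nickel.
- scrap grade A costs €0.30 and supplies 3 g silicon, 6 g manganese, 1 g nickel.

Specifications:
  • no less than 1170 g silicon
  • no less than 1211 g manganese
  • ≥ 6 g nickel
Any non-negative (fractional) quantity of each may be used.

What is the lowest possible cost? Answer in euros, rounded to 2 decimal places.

Let x1 = kg of cast iron scrap, x2 = kg of ferrosilicon, x3 = kg of ferromanganese, x4 = kg of scrap grade C, x5 = kg of scrap grade A.
Minimise 0.28x1 + 1.11x2 + 1.01x3 + 0.18x4 + 0.3x5 s.t.:
  23x1 + 726x2 + 10x3 + 4x4 + 3x5 ≥ 1170   (silicon)
  6x1 + 3x2 + 820x3 + 9x4 + 6x5 ≥ 1211   (manganese)
  3x4 + 1x5 ≥ 6   (nickel)
  x1, x2, x3, x4, x5 ≥ 0.
The minimum-cost mix takes nothing from cast iron scrap, scrap grade A — only ferrosilicon, ferromanganese, scrap grade C. Binding constraints: silicon, manganese, nickel.
So ferrosilicon = 1.581 kg, ferromanganese = 1.449 kg, scrap grade C = 2 kg.
Hence cost = 1.11·1.581 + 1.01·1.449 + 0.18·2 = €3.5784.

€3.58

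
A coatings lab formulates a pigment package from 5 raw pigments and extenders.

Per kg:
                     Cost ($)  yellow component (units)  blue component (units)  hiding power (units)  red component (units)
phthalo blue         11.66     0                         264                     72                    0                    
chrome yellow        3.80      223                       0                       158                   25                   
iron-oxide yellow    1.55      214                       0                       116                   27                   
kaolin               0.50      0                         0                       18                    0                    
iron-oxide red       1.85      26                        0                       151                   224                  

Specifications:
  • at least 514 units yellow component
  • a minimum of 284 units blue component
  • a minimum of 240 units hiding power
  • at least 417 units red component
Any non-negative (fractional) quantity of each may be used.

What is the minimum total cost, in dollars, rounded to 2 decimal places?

Let x1 = kg of phthalo blue, x2 = kg of chrome yellow, x3 = kg of iron-oxide yellow, x4 = kg of kaolin, x5 = kg of iron-oxide red.
Minimise 11.66x1 + 3.8x2 + 1.55x3 + 0.5x4 + 1.85x5 s.t.:
  223x2 + 214x3 + 26x5 ≥ 514   (yellow component)
  264x1 ≥ 284   (blue component)
  72x1 + 158x2 + 116x3 + 18x4 + 151x5 ≥ 240   (hiding power)
  25x2 + 27x3 + 224x5 ≥ 417   (red component)
  x1, x2, x3, x4, x5 ≥ 0.
The optimal basis is {phthalo blue, iron-oxide yellow, iron-oxide red}; chrome yellow, kaolin drop out. The yellow component, blue component, red component requirements are met with equality.
Solving gives x1 = 1.076, x3 = 2.208, x5 = 1.595.
Objective = 11.66·1.076 + 1.55·2.208 + 1.85·1.595 = 18.9193.

$18.92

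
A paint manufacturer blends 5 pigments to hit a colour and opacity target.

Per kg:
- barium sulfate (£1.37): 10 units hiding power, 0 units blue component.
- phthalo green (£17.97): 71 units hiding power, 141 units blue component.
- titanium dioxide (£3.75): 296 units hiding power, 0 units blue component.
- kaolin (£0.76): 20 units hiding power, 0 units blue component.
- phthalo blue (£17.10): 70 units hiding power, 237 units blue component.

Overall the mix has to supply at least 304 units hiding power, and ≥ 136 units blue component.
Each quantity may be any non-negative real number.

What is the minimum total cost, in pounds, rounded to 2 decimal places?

£13.16

Let x1 = kg of barium sulfate, x2 = kg of phthalo green, x3 = kg of titanium dioxide, x4 = kg of kaolin, x5 = kg of phthalo blue.
Minimize 1.37x1 + 17.97x2 + 3.75x3 + 0.76x4 + 17.1x5 s.t.:
  10x1 + 71x2 + 296x3 + 20x4 + 70x5 ≥ 304   (hiding power)
  141x2 + 237x5 ≥ 136   (blue component)
  x1, x2, x3, x4, x5 ≥ 0.
The optimal basis is {titanium dioxide, phthalo blue}; barium sulfate, phthalo green, kaolin drop out. There the hiding power and blue component constraints are tight.
Solving gives x3 = 0.89132, x5 = 0.57384.
Hence cost = 3.75·0.89132 + 17.1·0.57384 = £13.1551.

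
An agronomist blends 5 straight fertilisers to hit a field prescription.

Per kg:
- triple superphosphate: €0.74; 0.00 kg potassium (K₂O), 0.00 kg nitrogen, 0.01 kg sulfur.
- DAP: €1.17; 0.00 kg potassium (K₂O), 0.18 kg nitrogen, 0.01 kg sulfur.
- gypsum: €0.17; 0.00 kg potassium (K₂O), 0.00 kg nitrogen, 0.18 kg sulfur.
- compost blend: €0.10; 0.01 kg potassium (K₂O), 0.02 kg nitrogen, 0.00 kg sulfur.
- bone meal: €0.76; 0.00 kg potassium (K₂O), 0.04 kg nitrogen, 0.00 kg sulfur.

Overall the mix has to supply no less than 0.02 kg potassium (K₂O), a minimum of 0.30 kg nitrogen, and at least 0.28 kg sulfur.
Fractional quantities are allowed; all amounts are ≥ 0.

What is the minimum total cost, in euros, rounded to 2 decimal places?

€1.76

Let x1 = kg of triple superphosphate, x2 = kg of DAP, x3 = kg of gypsum, x4 = kg of compost blend, x5 = kg of bone meal.
min 0.74x1 + 1.17x2 + 0.17x3 + 0.1x4 + 0.76x5 s.t.:
  0.01x4 ≥ 0.02   (potassium (K₂O))
  0.18x2 + 0.02x4 + 0.04x5 ≥ 0.3   (nitrogen)
  0.01x1 + 0.01x2 + 0.18x3 ≥ 0.28   (sulfur)
  x1, x2, x3, x4, x5 ≥ 0.
The cheapest feasible vertex uses only gypsum, compost blend; triple superphosphate, DAP, bone meal are not used. Binding constraints: nitrogen and sulfur.
That vertex is x3 = 1.556, x4 = 15.
Total cost: 0.17·1.556 + 0.1·15 = 1.7645.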